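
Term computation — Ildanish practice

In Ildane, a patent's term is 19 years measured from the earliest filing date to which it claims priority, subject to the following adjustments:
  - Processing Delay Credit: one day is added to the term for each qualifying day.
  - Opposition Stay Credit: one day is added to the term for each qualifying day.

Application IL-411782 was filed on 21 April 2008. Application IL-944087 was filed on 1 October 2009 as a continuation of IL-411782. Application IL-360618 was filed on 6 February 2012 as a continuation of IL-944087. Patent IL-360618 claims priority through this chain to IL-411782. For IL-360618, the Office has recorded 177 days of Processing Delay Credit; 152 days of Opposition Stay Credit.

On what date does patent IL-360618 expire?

March 15, 2028

Earliest priority filing: 21 April 2008.
Base term: 21 April 2008 + 19 years → 21 April 2027.
Processing Delay Credit: +177 days → 15 October 2027.
Opposition Stay Credit: +152 days → 15 March 2028.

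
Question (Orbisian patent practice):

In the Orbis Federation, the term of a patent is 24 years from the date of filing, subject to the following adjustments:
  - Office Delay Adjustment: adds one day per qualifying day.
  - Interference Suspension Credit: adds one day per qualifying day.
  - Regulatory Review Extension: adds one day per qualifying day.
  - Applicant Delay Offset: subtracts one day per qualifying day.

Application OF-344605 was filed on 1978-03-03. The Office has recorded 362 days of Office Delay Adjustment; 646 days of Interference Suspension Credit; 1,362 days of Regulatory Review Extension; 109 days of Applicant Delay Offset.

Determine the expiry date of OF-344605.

May 11, 2008

Base term: filing date + 24 years → 3 March 2002.
Office Delay Adjustment: +362 days → 28 February 2003.
Interference Suspension Credit: +646 days → 5 December 2004.
Regulatory Review Extension: +1362 days → 28 August 2008.
Applicant Delay Offset: −109 days → 11 May 2008.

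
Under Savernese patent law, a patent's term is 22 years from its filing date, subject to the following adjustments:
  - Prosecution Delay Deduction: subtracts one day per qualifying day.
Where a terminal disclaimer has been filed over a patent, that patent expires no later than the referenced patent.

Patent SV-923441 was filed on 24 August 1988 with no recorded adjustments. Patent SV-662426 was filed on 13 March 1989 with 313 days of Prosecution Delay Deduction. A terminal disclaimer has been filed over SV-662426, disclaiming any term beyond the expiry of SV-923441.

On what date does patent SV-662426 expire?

Natural term of SV-662426:
  Base: filing + 22 years → 13 March 2011.
  Prosecution Delay Deduction: −313 days → 4 May 2010.
Expiry of referenced patent SV-923441:
  Base: filing + 22 years → 24 August 2010.
Terminal disclaimer: SV-662426 expires on the earlier of 4 May 2010 and 24 August 2010.

May 4, 2010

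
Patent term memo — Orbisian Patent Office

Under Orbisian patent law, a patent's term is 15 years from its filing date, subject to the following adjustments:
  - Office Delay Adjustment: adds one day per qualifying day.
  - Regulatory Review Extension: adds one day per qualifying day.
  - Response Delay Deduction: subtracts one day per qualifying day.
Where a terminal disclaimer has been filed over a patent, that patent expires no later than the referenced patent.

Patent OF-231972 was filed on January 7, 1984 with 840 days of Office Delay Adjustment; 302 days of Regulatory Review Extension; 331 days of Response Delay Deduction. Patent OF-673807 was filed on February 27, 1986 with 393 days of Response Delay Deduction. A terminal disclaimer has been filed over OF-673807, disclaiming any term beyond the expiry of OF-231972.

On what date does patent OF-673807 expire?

Natural term of OF-673807:
  Base: filing + 15 years → 27 February 2001.
  Response Delay Deduction: −393 days → 31 January 2000.
Expiry of referenced patent OF-231972:
  Base: filing + 15 years → 7 January 1999.
  Office Delay Adjustment: +840 days → 26 April 2001.
  Regulatory Review Extension: +302 days → 22 February 2002.
  Response Delay Deduction: −331 days → 28 March 2001.
Terminal disclaimer: OF-673807 expires on the earlier of 31 January 2000 and 28 March 2001.

January 31, 2000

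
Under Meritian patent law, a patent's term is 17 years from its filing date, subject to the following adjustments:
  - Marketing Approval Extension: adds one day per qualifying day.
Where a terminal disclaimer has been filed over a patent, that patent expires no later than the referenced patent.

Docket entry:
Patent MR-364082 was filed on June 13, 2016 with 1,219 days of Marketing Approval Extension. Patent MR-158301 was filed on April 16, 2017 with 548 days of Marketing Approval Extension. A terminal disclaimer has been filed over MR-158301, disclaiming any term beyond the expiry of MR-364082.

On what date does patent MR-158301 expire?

2035-10-16

Natural term of MR-158301:
  Base: filing + 17 years → 16 April 2034.
  Marketing Approval Extension: +548 days → 16 October 2035.
Expiry of referenced patent MR-364082:
  Base: filing + 17 years → 13 June 2033.
  Marketing Approval Extension: +1219 days → 14 October 2036.
Terminal disclaimer: MR-158301 expires on the earlier of 16 October 2035 and 14 October 2036.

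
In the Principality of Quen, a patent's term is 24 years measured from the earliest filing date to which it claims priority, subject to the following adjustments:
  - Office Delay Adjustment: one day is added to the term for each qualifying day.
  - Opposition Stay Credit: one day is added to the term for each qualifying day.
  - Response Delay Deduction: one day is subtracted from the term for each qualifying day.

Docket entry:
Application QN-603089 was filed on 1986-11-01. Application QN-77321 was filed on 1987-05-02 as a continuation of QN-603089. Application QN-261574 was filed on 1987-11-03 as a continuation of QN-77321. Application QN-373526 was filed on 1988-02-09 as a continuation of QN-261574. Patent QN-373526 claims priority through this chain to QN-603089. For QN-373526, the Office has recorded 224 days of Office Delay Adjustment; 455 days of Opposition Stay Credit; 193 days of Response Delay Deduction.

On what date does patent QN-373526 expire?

Earliest priority filing: 1 November 1986.
Base term: 1 November 1986 + 24 years → 1 November 2010.
Office Delay Adjustment: +224 days → 13 June 2011.
Opposition Stay Credit: +455 days → 10 September 2012.
Response Delay Deduction: −193 days → 1 March 2012.

2012-03-01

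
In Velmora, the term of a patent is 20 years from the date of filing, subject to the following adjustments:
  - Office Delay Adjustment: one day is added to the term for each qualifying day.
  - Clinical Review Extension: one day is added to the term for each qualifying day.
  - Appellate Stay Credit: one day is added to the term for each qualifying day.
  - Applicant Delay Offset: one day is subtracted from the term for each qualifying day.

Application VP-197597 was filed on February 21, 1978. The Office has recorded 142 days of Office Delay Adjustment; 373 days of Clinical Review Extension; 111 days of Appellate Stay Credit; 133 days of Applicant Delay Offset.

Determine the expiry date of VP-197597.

Base term: filing date + 20 years → 21 February 1998.
Office Delay Adjustment: +142 days → 13 July 1998.
Clinical Review Extension: +373 days → 21 July 1999.
Appellate Stay Credit: +111 days → 9 November 1999.
Applicant Delay Offset: −133 days → 29 June 1999.

1999-06-29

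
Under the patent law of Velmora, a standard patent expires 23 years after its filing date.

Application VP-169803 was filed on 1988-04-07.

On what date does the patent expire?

April 7, 2011

Filing date + 23 years → 7 April 2011.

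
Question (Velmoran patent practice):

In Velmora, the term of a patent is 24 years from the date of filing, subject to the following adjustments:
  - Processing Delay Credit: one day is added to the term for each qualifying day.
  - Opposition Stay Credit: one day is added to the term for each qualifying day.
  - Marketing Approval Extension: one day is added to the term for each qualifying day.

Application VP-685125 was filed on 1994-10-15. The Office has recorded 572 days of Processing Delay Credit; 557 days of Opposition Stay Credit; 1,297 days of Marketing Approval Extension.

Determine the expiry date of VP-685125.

Base term: filing date + 24 years → 15 October 2018.
Processing Delay Credit: +572 days → 9 May 2020.
Opposition Stay Credit: +557 days → 17 November 2021.
Marketing Approval Extension: +1297 days → 6 June 2025.

June 6, 2025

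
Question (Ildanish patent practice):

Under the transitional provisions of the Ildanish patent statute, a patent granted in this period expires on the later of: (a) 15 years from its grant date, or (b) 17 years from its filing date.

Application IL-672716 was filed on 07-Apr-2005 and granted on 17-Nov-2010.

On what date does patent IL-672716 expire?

(a) grant + 15 years → 17 November 2025.
(b) filing + 17 years → 7 April 2022.
Later of the two: 17 November 2025.

November 17, 2025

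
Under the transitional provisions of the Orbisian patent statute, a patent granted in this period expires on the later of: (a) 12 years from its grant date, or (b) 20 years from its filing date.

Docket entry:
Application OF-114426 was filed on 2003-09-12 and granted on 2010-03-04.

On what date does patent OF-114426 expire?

(a) grant + 12 years → 4 March 2022.
(b) filing + 20 years → 12 September 2023.
Later of the two: 12 September 2023.

September 12, 2023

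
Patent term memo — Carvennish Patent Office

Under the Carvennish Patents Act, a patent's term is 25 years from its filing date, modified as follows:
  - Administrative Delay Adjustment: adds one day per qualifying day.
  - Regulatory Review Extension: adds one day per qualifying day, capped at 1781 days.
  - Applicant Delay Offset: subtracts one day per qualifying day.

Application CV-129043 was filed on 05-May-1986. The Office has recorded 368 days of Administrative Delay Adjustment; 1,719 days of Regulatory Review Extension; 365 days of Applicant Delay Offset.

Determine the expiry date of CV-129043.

Base term: filing date + 25 years → 5 May 2011.
Administrative Delay Adjustment: +368 days → 7 May 2012.
Regulatory Review Extension: 1719 days (within the 1781-day cap) → +1719 days → 20 January 2017.
Applicant Delay Offset: −365 days → 21 January 2016.

2016-01-21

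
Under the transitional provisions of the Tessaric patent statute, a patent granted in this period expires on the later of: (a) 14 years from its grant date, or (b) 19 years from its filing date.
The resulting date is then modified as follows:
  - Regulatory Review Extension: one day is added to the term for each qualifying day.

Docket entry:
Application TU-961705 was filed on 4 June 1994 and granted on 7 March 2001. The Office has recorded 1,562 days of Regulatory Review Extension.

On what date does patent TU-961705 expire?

(a) grant + 14 years → 7 March 2015.
(b) filing + 19 years → 4 June 2013.
Later of the two: 7 March 2015.
Regulatory Review Extension: +1562 days → 16 June 2019.

June 16, 2019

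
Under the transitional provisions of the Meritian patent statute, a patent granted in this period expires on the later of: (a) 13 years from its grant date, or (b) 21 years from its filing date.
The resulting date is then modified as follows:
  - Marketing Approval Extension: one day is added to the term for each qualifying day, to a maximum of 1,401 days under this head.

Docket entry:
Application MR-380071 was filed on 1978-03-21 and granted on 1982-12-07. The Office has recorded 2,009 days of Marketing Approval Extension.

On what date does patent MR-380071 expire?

January 20, 2003

(a) grant + 13 years → 7 December 1995.
(b) filing + 21 years → 21 March 1999.
Later of the two: 21 March 1999.
Marketing Approval Extension: 2009 days claimed exceeds the 1401-day cap, so +1401 days → 20 January 2003.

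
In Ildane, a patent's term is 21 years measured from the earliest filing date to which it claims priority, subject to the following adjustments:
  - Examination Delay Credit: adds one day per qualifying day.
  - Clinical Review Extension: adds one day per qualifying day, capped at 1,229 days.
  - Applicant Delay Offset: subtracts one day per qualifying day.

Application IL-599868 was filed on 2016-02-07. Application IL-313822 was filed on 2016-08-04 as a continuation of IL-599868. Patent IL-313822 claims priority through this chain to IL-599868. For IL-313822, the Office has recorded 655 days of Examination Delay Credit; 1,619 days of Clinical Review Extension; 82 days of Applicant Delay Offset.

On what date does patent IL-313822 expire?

Earliest priority filing: 7 February 2016.
Base term: 7 February 2016 + 21 years → 7 February 2037.
Examination Delay Credit: +655 days → 24 November 2038.
Clinical Review Extension: 1619 days claimed exceeds the 1229-day cap, so +1229 days → 6 April 2042.
Applicant Delay Offset: −82 days → 14 January 2042.

January 14, 2042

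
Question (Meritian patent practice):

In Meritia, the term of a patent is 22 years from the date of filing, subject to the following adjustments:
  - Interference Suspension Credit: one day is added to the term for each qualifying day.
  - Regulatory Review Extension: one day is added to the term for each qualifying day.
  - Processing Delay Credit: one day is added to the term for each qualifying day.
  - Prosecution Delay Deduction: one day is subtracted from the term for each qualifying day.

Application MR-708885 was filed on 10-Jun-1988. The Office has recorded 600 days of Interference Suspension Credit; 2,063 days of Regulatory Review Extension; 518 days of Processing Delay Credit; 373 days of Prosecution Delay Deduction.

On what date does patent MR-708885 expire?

February 16, 2018

Base term: filing date + 22 years → 10 June 2010.
Interference Suspension Credit: +600 days → 31 January 2012.
Regulatory Review Extension: +2063 days → 24 September 2017.
Processing Delay Credit: +518 days → 24 February 2019.
Prosecution Delay Deduction: −373 days → 16 February 2018.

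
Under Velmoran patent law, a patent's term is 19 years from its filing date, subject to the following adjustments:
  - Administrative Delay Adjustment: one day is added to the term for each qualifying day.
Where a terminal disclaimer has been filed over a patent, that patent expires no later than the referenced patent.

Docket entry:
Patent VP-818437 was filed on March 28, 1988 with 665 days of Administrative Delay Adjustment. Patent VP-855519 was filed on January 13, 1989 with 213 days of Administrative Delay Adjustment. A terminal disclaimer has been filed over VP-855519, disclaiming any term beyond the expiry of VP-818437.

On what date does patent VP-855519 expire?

Natural term of VP-855519:
  Base: filing + 19 years → 13 January 2008.
  Administrative Delay Adjustment: +213 days → 13 August 2008.
Expiry of referenced patent VP-818437:
  Base: filing + 19 years → 28 March 2007.
  Administrative Delay Adjustment: +665 days → 21 January 2009.
Terminal disclaimer: VP-855519 expires on the earlier of 13 August 2008 and 21 January 2009.

2008-08-13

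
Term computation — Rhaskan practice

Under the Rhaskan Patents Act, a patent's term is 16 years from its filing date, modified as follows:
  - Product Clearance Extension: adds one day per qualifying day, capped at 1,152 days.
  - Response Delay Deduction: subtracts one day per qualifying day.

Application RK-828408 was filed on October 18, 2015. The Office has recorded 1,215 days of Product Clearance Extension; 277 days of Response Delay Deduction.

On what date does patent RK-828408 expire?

Base term: filing date + 16 years → 18 October 2031.
Product Clearance Extension: 1215 days claimed exceeds the 1152-day cap, so +1152 days → 13 December 2034.
Response Delay Deduction: −277 days → 11 March 2034.

March 11, 2034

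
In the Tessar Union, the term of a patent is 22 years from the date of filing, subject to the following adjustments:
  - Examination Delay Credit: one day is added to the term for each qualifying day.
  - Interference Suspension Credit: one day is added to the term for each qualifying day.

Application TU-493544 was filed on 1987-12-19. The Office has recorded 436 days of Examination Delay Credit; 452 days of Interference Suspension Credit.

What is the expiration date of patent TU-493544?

Base term: filing date + 22 years → 19 December 2009.
Examination Delay Credit: +436 days → 28 February 2011.
Interference Suspension Credit: +452 days → 25 May 2012.

May 25, 2012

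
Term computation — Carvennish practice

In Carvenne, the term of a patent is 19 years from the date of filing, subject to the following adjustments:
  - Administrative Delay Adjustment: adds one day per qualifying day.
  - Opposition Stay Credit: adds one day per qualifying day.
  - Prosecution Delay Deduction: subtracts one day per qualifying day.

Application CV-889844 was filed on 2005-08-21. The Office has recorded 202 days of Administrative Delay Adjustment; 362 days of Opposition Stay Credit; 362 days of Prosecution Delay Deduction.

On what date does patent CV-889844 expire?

Base term: filing date + 19 years → 21 August 2024.
Administrative Delay Adjustment: +202 days → 11 March 2025.
Opposition Stay Credit: +362 days → 8 March 2026.
Prosecution Delay Deduction: −362 days → 11 March 2025.

March 11, 2025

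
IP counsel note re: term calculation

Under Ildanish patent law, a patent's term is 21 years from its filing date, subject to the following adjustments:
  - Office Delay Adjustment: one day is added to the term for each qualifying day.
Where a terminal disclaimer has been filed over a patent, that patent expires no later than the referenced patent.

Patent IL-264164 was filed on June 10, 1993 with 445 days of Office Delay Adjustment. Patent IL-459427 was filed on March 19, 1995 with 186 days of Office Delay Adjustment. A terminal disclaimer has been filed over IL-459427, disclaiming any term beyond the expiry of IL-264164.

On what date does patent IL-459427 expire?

August 29, 2015

Natural term of IL-459427:
  Base: filing + 21 years → 19 March 2016.
  Office Delay Adjustment: +186 days → 21 September 2016.
Expiry of referenced patent IL-264164:
  Base: filing + 21 years → 10 June 2014.
  Office Delay Adjustment: +445 days → 29 August 2015.
Terminal disclaimer: IL-459427 expires on the earlier of 21 September 2016 and 29 August 2015.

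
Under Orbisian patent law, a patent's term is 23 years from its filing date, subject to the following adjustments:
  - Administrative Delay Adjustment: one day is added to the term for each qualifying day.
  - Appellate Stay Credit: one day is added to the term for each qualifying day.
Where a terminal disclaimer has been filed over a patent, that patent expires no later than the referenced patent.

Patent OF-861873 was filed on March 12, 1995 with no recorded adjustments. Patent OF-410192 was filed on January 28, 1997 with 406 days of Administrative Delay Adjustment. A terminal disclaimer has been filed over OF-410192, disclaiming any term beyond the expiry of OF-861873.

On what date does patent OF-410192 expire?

Natural term of OF-410192:
  Base: filing + 23 years → 28 January 2020.
  Administrative Delay Adjustment: +406 days → 9 March 2021.
Expiry of referenced patent OF-861873:
  Base: filing + 23 years → 12 March 2018.
Terminal disclaimer: OF-410192 expires on the earlier of 9 March 2021 and 12 March 2018.

2018-03-12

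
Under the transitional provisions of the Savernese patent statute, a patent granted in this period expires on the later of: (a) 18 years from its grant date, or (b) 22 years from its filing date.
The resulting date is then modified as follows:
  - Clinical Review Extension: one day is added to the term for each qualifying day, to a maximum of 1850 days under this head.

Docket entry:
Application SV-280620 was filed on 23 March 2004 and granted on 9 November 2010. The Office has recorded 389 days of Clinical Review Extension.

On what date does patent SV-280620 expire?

December 3, 2029

(a) grant + 18 years → 9 November 2028.
(b) filing + 22 years → 23 March 2026.
Later of the two: 9 November 2028.
Clinical Review Extension: 389 days (within the 1850-day cap) → +389 days → 3 December 2029.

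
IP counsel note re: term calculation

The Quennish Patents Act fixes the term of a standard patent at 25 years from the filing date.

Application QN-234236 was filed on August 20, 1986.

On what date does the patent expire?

Filing date + 25 years → 20 August 2011.

August 20, 2011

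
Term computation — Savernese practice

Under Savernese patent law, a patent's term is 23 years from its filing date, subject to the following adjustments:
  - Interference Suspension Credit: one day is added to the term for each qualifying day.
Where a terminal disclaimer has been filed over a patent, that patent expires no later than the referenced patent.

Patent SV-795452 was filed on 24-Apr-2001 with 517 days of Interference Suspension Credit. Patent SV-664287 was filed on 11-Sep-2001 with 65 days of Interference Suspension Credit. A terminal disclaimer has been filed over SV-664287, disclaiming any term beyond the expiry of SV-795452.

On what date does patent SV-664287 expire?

Natural term of SV-664287:
  Base: filing + 23 years → 11 September 2024.
  Interference Suspension Credit: +65 days → 15 November 2024.
Expiry of referenced patent SV-795452:
  Base: filing + 23 years → 24 April 2024.
  Interference Suspension Credit: +517 days → 23 September 2025.
Terminal disclaimer: SV-664287 expires on the earlier of 15 November 2024 and 23 September 2025.

2024-11-15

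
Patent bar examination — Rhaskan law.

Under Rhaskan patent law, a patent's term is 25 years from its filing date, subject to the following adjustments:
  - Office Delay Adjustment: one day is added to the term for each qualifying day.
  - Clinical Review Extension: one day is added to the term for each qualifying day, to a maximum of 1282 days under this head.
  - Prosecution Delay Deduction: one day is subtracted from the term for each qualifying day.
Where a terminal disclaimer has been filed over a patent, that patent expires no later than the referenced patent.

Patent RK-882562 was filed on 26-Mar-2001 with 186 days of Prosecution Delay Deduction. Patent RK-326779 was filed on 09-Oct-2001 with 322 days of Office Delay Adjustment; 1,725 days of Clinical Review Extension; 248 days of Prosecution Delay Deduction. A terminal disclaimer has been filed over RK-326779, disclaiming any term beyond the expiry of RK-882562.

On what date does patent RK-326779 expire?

Natural term of RK-326779:
  Base: filing + 25 years → 9 October 2026.
  Office Delay Adjustment: +322 days → 27 August 2027.
  Clinical Review Extension: 1725 days claimed exceeds the 1282-day cap, so +1282 days → 1 March 2031.
  Prosecution Delay Deduction: −248 days → 26 June 2030.
Expiry of referenced patent RK-882562:
  Base: filing + 25 years → 26 March 2026.
  Prosecution Delay Deduction: −186 days → 21 September 2025.
Terminal disclaimer: RK-326779 expires on the earlier of 26 June 2030 and 21 September 2025.

September 21, 2025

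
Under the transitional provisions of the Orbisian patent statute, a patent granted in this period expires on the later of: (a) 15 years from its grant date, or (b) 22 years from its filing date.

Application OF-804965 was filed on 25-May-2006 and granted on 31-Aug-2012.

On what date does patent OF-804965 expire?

(a) grant + 15 years → 31 August 2027.
(b) filing + 22 years → 25 May 2028.
Later of the two: 25 May 2028.

2028-05-25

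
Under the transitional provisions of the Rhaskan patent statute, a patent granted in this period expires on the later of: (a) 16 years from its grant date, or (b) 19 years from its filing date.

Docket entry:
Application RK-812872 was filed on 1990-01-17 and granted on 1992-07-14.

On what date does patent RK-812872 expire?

2009-01-17

(a) grant + 16 years → 14 July 2008.
(b) filing + 19 years → 17 January 2009.
Later of the two: 17 January 2009.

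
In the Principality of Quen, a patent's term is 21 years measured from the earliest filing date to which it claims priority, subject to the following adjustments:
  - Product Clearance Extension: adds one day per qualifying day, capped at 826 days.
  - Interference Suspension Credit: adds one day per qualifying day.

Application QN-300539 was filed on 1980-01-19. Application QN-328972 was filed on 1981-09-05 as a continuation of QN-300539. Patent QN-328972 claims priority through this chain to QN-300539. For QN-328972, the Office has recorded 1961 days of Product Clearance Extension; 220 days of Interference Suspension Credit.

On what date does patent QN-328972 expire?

December 1, 2003

Earliest priority filing: 19 January 1980.
Base term: 19 January 1980 + 21 years → 19 January 2001.
Product Clearance Extension: 1961 days claimed exceeds the 826-day cap, so +826 days → 25 April 2003.
Interference Suspension Credit: +220 days → 1 December 2003.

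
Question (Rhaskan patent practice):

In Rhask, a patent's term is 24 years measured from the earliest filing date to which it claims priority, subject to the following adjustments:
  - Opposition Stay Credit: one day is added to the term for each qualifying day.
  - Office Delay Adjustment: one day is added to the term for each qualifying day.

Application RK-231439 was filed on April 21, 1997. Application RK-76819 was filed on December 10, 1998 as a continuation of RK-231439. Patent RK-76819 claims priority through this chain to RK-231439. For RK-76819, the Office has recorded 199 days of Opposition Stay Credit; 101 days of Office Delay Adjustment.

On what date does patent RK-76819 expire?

Earliest priority filing: 21 April 1997.
Base term: 21 April 1997 + 24 years → 21 April 2021.
Opposition Stay Credit: +199 days → 6 November 2021.
Office Delay Adjustment: +101 days → 15 February 2022.

2022-02-15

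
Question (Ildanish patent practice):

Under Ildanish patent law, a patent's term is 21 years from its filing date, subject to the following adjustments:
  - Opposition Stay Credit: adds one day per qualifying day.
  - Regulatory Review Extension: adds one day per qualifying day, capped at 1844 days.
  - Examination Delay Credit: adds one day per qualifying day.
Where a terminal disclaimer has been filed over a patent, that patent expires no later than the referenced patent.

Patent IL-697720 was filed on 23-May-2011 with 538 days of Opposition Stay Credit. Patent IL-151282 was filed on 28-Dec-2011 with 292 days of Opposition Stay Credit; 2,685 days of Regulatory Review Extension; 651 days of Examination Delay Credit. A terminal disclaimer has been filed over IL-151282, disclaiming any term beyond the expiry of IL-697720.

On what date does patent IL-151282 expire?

Natural term of IL-151282:
  Base: filing + 21 years → 28 December 2032.
  Opposition Stay Credit: +292 days → 16 October 2033.
  Regulatory Review Extension: 2685 days claimed exceeds the 1844-day cap, so +1844 days → 3 November 2038.
  Examination Delay Credit: +651 days → 15 August 2040.
Expiry of referenced patent IL-697720:
  Base: filing + 21 years → 23 May 2032.
  Opposition Stay Credit: +538 days → 12 November 2033.
Terminal disclaimer: IL-151282 expires on the earlier of 15 August 2040 and 12 November 2033.

November 12, 2033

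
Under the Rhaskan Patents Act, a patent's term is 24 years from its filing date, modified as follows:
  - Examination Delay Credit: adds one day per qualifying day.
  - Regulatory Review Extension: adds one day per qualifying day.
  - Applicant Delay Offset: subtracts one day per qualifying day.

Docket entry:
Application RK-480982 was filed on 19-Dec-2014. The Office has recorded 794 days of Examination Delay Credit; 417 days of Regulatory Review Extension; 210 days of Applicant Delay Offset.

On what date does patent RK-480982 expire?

September 15, 2041

Base term: filing date + 24 years → 19 December 2038.
Examination Delay Credit: +794 days → 20 February 2041.
Regulatory Review Extension: +417 days → 13 April 2042.
Applicant Delay Offset: −210 days → 15 September 2041.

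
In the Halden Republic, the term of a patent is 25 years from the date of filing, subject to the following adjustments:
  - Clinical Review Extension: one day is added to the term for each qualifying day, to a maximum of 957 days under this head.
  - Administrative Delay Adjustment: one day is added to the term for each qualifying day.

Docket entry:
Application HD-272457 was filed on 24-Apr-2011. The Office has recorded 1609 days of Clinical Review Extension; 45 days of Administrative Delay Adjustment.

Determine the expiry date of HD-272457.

January 21, 2039

Base term: filing date + 25 years → 24 April 2036.
Clinical Review Extension: 1609 days claimed exceeds the 957-day cap, so +957 days → 7 December 2038.
Administrative Delay Adjustment: +45 days → 21 January 2039.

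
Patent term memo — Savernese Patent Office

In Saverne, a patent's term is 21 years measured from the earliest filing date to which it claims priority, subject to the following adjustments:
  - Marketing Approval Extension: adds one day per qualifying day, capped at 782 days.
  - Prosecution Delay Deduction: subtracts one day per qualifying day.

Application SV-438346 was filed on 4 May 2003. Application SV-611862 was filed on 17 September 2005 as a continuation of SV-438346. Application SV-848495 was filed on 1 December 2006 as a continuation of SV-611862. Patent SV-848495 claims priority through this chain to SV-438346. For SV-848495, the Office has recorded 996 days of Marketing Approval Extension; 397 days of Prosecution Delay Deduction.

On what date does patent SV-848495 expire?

Earliest priority filing: 4 May 2003.
Base term: 4 May 2003 + 21 years → 4 May 2024.
Marketing Approval Extension: 996 days claimed exceeds the 782-day cap, so +782 days → 25 June 2026.
Prosecution Delay Deduction: −397 days → 24 May 2025.

May 24, 2025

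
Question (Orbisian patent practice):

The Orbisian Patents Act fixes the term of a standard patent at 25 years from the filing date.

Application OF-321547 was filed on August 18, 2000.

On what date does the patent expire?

2025-08-18

Filing date + 25 years → 18 August 2025.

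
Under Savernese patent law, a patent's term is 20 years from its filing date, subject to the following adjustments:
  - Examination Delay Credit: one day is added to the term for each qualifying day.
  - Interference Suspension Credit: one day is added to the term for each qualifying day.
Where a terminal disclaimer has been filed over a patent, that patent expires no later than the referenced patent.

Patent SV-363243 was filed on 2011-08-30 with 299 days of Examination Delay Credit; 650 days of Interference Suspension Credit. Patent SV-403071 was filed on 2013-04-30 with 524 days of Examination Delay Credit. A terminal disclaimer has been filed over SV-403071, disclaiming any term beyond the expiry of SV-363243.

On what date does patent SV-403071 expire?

Natural term of SV-403071:
  Base: filing + 20 years → 30 April 2033.
  Examination Delay Credit: +524 days → 6 October 2034.
Expiry of referenced patent SV-363243:
  Base: filing + 20 years → 30 August 2031.
  Examination Delay Credit: +299 days → 24 June 2032.
  Interference Suspension Credit: +650 days → 5 April 2034.
Terminal disclaimer: SV-403071 expires on the earlier of 6 October 2034 and 5 April 2034.

2034-04-05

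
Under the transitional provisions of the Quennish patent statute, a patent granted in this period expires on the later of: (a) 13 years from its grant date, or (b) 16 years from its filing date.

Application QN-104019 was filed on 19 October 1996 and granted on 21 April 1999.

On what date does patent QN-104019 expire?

(a) grant + 13 years → 21 April 2012.
(b) filing + 16 years → 19 October 2012.
Later of the two: 19 October 2012.

October 19, 2012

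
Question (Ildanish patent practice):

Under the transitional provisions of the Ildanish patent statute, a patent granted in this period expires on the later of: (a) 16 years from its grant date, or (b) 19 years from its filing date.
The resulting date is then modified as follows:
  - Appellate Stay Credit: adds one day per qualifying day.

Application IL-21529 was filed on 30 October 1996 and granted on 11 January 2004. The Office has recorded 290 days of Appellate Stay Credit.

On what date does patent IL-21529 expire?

2020-10-27

(a) grant + 16 years → 11 January 2020.
(b) filing + 19 years → 30 October 2015.
Later of the two: 11 January 2020.
Appellate Stay Credit: +290 days → 27 October 2020.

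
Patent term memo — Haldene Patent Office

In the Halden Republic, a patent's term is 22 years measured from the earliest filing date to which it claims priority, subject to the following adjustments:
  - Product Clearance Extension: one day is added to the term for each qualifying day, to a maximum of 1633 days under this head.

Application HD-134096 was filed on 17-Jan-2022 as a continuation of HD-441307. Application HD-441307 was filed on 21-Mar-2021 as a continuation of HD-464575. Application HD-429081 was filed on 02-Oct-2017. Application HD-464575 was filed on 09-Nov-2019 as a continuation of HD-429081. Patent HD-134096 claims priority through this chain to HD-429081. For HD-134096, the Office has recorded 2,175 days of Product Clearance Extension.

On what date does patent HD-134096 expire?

March 22, 2044

Earliest priority filing: 2 October 2017.
Base term: 2 October 2017 + 22 years → 2 October 2039.
Product Clearance Extension: 2175 days claimed exceeds the 1633-day cap, so +1633 days → 22 March 2044.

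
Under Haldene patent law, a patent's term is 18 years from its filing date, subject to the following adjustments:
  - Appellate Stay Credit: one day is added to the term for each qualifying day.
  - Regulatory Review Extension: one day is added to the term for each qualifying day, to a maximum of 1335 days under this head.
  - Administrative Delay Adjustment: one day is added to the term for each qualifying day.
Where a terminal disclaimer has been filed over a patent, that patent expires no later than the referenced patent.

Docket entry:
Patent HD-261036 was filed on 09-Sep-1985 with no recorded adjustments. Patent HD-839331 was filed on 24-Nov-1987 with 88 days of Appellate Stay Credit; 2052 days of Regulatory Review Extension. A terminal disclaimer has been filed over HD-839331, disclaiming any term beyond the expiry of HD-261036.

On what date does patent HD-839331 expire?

2003-09-09

Natural term of HD-839331:
  Base: filing + 18 years → 24 November 2005.
  Appellate Stay Credit: +88 days → 20 February 2006.
  Regulatory Review Extension: 2052 days claimed exceeds the 1335-day cap, so +1335 days → 17 October 2009.
Expiry of referenced patent HD-261036:
  Base: filing + 18 years → 9 September 2003.
Terminal disclaimer: HD-839331 expires on the earlier of 17 October 2009 and 9 September 2003.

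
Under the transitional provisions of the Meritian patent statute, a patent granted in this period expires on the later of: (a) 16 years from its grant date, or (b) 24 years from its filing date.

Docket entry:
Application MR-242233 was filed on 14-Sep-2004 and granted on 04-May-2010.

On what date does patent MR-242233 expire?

2028-09-14

(a) grant + 16 years → 4 May 2026.
(b) filing + 24 years → 14 September 2028.
Later of the two: 14 September 2028.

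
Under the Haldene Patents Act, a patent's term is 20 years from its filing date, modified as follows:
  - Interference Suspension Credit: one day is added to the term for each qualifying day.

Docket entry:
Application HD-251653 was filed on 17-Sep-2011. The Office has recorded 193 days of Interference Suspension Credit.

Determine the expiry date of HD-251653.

Base term: filing date + 20 years → 17 September 2031.
Interference Suspension Credit: +193 days → 28 March 2032.

2032-03-28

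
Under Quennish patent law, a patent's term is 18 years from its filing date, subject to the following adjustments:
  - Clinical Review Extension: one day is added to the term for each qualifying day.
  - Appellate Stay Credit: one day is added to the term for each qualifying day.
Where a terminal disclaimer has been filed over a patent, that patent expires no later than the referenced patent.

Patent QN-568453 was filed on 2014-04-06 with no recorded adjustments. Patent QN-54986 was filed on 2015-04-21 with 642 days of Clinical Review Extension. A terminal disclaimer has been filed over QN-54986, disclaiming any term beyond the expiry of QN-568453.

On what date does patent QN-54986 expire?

Natural term of QN-54986:
  Base: filing + 18 years → 21 April 2033.
  Clinical Review Extension: +642 days → 23 January 2035.
Expiry of referenced patent QN-568453:
  Base: filing + 18 years → 6 April 2032.
Terminal disclaimer: QN-54986 expires on the earlier of 23 January 2035 and 6 April 2032.

April 6, 2032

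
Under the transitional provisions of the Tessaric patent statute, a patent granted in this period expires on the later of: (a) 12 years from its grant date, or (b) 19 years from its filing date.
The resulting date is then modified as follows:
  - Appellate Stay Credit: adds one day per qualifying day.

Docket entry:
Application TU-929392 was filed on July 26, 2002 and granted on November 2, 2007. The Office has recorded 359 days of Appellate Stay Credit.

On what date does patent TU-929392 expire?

2022-07-20

(a) grant + 12 years → 2 November 2019.
(b) filing + 19 years → 26 July 2021.
Later of the two: 26 July 2021.
Appellate Stay Credit: +359 days → 20 July 2022.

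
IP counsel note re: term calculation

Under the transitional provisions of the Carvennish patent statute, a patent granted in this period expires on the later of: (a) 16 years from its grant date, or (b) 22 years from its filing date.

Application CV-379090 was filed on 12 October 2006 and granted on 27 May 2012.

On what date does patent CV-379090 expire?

October 12, 2028

(a) grant + 16 years → 27 May 2028.
(b) filing + 22 years → 12 October 2028.
Later of the two: 12 October 2028.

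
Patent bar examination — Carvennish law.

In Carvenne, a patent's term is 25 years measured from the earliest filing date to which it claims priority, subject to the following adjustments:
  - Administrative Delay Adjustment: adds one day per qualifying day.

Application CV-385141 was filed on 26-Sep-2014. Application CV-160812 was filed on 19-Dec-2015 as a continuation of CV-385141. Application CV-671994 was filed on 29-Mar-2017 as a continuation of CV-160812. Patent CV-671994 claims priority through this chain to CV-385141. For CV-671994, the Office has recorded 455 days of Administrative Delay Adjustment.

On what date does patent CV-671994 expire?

Earliest priority filing: 26 September 2014.
Base term: 26 September 2014 + 25 years → 26 September 2039.
Administrative Delay Adjustment: +455 days → 24 December 2040.

December 24, 2040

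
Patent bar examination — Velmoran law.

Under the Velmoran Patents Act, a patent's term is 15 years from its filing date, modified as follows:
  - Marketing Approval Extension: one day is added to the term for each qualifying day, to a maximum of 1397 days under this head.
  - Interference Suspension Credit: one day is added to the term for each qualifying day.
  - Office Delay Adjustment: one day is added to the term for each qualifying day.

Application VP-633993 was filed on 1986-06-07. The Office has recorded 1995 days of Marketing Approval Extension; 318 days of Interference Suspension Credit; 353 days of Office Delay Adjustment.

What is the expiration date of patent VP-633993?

February 4, 2007

Base term: filing date + 15 years → 7 June 2001.
Marketing Approval Extension: 1995 days claimed exceeds the 1397-day cap, so +1397 days → 4 April 2005.
Interference Suspension Credit: +318 days → 16 February 2006.
Office Delay Adjustment: +353 days → 4 February 2007.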